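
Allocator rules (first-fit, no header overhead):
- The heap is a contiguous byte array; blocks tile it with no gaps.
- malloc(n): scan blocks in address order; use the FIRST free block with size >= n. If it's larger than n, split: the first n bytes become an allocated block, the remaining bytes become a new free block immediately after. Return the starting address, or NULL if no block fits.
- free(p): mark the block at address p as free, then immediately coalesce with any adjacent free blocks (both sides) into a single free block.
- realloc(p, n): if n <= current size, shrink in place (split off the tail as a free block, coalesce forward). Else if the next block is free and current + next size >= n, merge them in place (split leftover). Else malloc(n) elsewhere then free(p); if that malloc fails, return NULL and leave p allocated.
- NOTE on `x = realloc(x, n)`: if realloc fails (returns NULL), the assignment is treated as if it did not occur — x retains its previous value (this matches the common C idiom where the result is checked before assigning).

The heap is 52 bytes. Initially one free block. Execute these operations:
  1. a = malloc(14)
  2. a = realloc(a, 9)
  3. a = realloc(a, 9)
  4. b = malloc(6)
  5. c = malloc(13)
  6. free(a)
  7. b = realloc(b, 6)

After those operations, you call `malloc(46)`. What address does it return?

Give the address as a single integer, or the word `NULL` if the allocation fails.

Op 1: a = malloc(14) -> a = 0; heap: [0-13 ALLOC][14-51 FREE]
Op 2: a = realloc(a, 9) -> a = 0; heap: [0-8 ALLOC][9-51 FREE]
Op 3: a = realloc(a, 9) -> a = 0; heap: [0-8 ALLOC][9-51 FREE]
Op 4: b = malloc(6) -> b = 9; heap: [0-8 ALLOC][9-14 ALLOC][15-51 FREE]
Op 5: c = malloc(13) -> c = 15; heap: [0-8 ALLOC][9-14 ALLOC][15-27 ALLOC][28-51 FREE]
Op 6: free(a) -> (freed a); heap: [0-8 FREE][9-14 ALLOC][15-27 ALLOC][28-51 FREE]
Op 7: b = realloc(b, 6) -> b = 9; heap: [0-8 FREE][9-14 ALLOC][15-27 ALLOC][28-51 FREE]
malloc(46): first-fit scan over [0-8 FREE][9-14 ALLOC][15-27 ALLOC][28-51 FREE] -> NULL

Answer: NULL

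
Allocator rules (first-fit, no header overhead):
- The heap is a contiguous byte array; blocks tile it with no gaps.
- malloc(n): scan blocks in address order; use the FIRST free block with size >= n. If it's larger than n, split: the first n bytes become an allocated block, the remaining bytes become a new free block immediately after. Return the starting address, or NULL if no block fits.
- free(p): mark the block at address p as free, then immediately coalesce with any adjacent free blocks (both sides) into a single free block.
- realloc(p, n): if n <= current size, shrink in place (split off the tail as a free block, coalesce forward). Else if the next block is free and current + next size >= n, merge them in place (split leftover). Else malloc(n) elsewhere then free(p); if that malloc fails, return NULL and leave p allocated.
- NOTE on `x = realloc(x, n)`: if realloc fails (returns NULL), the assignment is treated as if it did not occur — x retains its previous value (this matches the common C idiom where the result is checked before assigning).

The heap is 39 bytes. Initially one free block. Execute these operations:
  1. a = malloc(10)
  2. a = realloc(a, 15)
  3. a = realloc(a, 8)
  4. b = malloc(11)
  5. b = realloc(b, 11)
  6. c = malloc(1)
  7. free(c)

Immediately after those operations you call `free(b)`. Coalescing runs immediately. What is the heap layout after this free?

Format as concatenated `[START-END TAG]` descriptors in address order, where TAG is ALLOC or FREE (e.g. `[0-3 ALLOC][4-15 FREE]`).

Answer: [0-7 ALLOC][8-38 FREE]

Derivation:
Op 1: a = malloc(10) -> a = 0; heap: [0-9 ALLOC][10-38 FREE]
Op 2: a = realloc(a, 15) -> a = 0; heap: [0-14 ALLOC][15-38 FREE]
Op 3: a = realloc(a, 8) -> a = 0; heap: [0-7 ALLOC][8-38 FREE]
Op 4: b = malloc(11) -> b = 8; heap: [0-7 ALLOC][8-18 ALLOC][19-38 FREE]
Op 5: b = realloc(b, 11) -> b = 8; heap: [0-7 ALLOC][8-18 ALLOC][19-38 FREE]
Op 6: c = malloc(1) -> c = 19; heap: [0-7 ALLOC][8-18 ALLOC][19-19 ALLOC][20-38 FREE]
Op 7: free(c) -> (freed c); heap: [0-7 ALLOC][8-18 ALLOC][19-38 FREE]
free(b): b = 8 -> block [8-18 ALLOC]; mark free, coalesce with adjacent free neighbors -> [0-7 ALLOC][8-38 FREE]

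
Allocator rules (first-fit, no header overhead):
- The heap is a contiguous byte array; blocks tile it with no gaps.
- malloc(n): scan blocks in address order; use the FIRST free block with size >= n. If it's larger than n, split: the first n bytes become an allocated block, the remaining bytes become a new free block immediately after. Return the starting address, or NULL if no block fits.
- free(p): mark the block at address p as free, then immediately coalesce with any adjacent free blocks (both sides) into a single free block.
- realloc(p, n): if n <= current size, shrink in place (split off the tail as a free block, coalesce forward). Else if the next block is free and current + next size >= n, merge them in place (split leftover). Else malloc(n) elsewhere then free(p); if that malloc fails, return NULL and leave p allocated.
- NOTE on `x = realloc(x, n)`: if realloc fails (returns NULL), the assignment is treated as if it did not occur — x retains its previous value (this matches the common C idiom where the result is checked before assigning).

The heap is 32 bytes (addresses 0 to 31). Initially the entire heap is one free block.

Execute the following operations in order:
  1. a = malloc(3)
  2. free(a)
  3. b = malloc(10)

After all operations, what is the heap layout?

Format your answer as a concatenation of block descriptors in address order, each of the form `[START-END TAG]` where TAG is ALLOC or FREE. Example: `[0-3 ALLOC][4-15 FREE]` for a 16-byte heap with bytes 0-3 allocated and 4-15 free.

Op 1: a = malloc(3) -> a = 0; heap: [0-2 ALLOC][3-31 FREE]
Op 2: free(a) -> (freed a); heap: [0-31 FREE]
Op 3: b = malloc(10) -> b = 0; heap: [0-9 ALLOC][10-31 FREE]

Answer: [0-9 ALLOC][10-31 FREE]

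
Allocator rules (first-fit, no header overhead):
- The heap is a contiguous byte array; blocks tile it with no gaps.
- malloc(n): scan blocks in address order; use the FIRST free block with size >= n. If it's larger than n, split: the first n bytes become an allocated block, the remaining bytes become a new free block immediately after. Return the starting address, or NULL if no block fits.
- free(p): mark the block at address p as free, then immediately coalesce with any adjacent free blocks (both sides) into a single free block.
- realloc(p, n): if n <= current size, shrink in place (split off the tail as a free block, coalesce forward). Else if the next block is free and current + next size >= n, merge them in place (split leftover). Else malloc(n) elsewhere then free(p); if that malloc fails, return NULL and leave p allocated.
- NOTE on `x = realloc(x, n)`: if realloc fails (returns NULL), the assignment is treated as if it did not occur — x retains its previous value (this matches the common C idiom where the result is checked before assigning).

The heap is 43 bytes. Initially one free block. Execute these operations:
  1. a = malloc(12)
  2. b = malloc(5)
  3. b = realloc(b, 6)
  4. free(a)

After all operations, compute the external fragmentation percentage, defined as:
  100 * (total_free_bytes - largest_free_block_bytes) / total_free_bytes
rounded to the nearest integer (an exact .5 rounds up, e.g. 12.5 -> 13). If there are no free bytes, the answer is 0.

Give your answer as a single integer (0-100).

Answer: 32

Derivation:
Op 1: a = malloc(12) -> a = 0; heap: [0-11 ALLOC][12-42 FREE]
Op 2: b = malloc(5) -> b = 12; heap: [0-11 ALLOC][12-16 ALLOC][17-42 FREE]
Op 3: b = realloc(b, 6) -> b = 12; heap: [0-11 ALLOC][12-17 ALLOC][18-42 FREE]
Op 4: free(a) -> (freed a); heap: [0-11 FREE][12-17 ALLOC][18-42 FREE]
Free blocks: [12 25] total_free=37 largest=25 -> 100*(37-25)/37 = 1200/37 ≈ 32.432 -> rounds to 32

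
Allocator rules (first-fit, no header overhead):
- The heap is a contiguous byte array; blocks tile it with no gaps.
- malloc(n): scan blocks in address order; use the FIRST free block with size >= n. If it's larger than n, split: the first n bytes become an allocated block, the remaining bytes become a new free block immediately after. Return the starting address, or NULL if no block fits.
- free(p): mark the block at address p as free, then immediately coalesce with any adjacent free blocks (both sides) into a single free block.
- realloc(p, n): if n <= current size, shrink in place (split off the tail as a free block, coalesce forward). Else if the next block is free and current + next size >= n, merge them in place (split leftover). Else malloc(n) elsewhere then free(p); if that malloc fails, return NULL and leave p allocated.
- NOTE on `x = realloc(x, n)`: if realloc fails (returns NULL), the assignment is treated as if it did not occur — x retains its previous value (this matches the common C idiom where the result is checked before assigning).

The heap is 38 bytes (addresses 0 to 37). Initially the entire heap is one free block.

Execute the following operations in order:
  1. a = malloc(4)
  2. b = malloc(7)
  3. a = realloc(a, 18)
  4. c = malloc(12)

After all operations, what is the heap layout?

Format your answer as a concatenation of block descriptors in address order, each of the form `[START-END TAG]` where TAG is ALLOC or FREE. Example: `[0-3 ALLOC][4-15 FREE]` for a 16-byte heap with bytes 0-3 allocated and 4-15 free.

Answer: [0-3 FREE][4-10 ALLOC][11-28 ALLOC][29-37 FREE]

Derivation:
Op 1: a = malloc(4) -> a = 0; heap: [0-3 ALLOC][4-37 FREE]
Op 2: b = malloc(7) -> b = 4; heap: [0-3 ALLOC][4-10 ALLOC][11-37 FREE]
Op 3: a = realloc(a, 18) -> a = 11; heap: [0-3 FREE][4-10 ALLOC][11-28 ALLOC][29-37 FREE]
Op 4: c = malloc(12) -> c = NULL; heap: [0-3 FREE][4-10 ALLOC][11-28 ALLOC][29-37 FREE]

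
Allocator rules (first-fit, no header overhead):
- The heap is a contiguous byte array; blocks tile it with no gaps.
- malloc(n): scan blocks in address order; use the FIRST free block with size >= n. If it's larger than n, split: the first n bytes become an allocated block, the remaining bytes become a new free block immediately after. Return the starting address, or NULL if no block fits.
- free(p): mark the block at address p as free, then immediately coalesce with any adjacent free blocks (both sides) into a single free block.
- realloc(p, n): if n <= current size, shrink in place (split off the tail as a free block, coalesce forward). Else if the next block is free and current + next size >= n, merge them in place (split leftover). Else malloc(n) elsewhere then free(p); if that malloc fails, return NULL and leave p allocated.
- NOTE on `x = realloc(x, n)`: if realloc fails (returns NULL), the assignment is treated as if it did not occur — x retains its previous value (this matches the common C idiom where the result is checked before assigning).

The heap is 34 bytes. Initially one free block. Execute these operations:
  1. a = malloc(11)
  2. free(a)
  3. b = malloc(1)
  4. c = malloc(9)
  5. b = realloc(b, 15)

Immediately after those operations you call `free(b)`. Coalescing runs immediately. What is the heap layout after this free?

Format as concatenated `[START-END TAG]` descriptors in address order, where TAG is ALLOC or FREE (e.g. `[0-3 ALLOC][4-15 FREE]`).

Op 1: a = malloc(11) -> a = 0; heap: [0-10 ALLOC][11-33 FREE]
Op 2: free(a) -> (freed a); heap: [0-33 FREE]
Op 3: b = malloc(1) -> b = 0; heap: [0-0 ALLOC][1-33 FREE]
Op 4: c = malloc(9) -> c = 1; heap: [0-0 ALLOC][1-9 ALLOC][10-33 FREE]
Op 5: b = realloc(b, 15) -> b = 10; heap: [0-0 FREE][1-9 ALLOC][10-24 ALLOC][25-33 FREE]
free(b): b = 10 -> block [10-24 ALLOC]; mark free, coalesce with adjacent free neighbors -> [0-0 FREE][1-9 ALLOC][10-33 FREE]

Answer: [0-0 FREE][1-9 ALLOC][10-33 FREE]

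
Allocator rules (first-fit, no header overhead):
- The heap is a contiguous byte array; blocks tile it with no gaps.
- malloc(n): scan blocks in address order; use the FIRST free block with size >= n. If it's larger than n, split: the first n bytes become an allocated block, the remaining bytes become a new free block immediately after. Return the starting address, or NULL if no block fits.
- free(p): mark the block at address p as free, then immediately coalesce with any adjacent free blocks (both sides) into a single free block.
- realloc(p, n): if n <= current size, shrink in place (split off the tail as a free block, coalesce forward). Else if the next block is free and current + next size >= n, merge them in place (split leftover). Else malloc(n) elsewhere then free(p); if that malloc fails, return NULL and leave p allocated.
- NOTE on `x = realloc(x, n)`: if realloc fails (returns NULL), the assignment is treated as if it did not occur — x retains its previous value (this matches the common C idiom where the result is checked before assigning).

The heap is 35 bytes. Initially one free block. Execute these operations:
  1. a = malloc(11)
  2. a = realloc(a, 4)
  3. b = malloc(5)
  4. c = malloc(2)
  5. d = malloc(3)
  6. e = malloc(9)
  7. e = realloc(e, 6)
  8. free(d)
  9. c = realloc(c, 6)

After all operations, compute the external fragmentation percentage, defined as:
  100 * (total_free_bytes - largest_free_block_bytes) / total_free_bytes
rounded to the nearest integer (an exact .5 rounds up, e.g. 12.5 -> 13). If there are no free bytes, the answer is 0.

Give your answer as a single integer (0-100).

Op 1: a = malloc(11) -> a = 0; heap: [0-10 ALLOC][11-34 FREE]
Op 2: a = realloc(a, 4) -> a = 0; heap: [0-3 ALLOC][4-34 FREE]
Op 3: b = malloc(5) -> b = 4; heap: [0-3 ALLOC][4-8 ALLOC][9-34 FREE]
Op 4: c = malloc(2) -> c = 9; heap: [0-3 ALLOC][4-8 ALLOC][9-10 ALLOC][11-34 FREE]
Op 5: d = malloc(3) -> d = 11; heap: [0-3 ALLOC][4-8 ALLOC][9-10 ALLOC][11-13 ALLOC][14-34 FREE]
Op 6: e = malloc(9) -> e = 14; heap: [0-3 ALLOC][4-8 ALLOC][9-10 ALLOC][11-13 ALLOC][14-22 ALLOC][23-34 FREE]
Op 7: e = realloc(e, 6) -> e = 14; heap: [0-3 ALLOC][4-8 ALLOC][9-10 ALLOC][11-13 ALLOC][14-19 ALLOC][20-34 FREE]
Op 8: free(d) -> (freed d); heap: [0-3 ALLOC][4-8 ALLOC][9-10 ALLOC][11-13 FREE][14-19 ALLOC][20-34 FREE]
Op 9: c = realloc(c, 6) -> c = 20; heap: [0-3 ALLOC][4-8 ALLOC][9-13 FREE][14-19 ALLOC][20-25 ALLOC][26-34 FREE]
Free blocks: [5 9] total_free=14 largest=9 -> 100*(14-9)/14 = 500/14 ≈ 35.714 -> rounds to 36

Answer: 36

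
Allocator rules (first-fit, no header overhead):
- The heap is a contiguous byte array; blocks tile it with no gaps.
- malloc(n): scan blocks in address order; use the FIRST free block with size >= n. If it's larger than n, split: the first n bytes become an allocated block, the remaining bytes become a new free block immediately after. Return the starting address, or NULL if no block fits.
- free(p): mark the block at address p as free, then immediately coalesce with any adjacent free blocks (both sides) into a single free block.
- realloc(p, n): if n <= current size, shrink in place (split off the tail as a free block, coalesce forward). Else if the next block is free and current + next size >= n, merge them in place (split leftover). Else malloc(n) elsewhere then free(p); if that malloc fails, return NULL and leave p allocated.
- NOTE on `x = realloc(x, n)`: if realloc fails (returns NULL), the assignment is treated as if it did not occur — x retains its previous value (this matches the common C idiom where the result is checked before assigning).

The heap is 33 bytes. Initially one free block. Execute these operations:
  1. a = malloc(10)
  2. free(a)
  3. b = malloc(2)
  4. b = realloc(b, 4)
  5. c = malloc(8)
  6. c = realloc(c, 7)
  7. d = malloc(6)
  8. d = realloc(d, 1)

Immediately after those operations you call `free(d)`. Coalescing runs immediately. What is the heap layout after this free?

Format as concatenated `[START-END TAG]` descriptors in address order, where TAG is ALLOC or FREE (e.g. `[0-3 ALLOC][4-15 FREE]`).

Op 1: a = malloc(10) -> a = 0; heap: [0-9 ALLOC][10-32 FREE]
Op 2: free(a) -> (freed a); heap: [0-32 FREE]
Op 3: b = malloc(2) -> b = 0; heap: [0-1 ALLOC][2-32 FREE]
Op 4: b = realloc(b, 4) -> b = 0; heap: [0-3 ALLOC][4-32 FREE]
Op 5: c = malloc(8) -> c = 4; heap: [0-3 ALLOC][4-11 ALLOC][12-32 FREE]
Op 6: c = realloc(c, 7) -> c = 4; heap: [0-3 ALLOC][4-10 ALLOC][11-32 FREE]
Op 7: d = malloc(6) -> d = 11; heap: [0-3 ALLOC][4-10 ALLOC][11-16 ALLOC][17-32 FREE]
Op 8: d = realloc(d, 1) -> d = 11; heap: [0-3 ALLOC][4-10 ALLOC][11-11 ALLOC][12-32 FREE]
free(d): d = 11 -> block [11-11 ALLOC]; mark free, coalesce with adjacent free neighbors -> [0-3 ALLOC][4-10 ALLOC][11-32 FREE]

Answer: [0-3 ALLOC][4-10 ALLOC][11-32 FREE]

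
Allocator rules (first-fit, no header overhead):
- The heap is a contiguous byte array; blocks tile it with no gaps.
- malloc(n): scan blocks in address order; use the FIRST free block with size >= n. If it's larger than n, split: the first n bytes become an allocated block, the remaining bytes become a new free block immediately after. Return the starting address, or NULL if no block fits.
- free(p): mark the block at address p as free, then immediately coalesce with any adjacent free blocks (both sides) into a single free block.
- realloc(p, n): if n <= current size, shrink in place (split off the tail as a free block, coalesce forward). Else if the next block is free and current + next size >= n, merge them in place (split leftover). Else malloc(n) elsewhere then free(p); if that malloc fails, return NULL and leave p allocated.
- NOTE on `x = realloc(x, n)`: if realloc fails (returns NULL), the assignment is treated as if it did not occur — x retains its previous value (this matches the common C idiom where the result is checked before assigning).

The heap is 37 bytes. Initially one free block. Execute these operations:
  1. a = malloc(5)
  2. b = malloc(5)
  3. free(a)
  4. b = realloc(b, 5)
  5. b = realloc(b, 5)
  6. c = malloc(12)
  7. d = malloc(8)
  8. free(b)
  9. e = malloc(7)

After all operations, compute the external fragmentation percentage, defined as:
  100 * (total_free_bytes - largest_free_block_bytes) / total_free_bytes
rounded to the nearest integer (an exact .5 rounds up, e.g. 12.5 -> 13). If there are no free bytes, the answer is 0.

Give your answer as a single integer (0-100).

Answer: 30

Derivation:
Op 1: a = malloc(5) -> a = 0; heap: [0-4 ALLOC][5-36 FREE]
Op 2: b = malloc(5) -> b = 5; heap: [0-4 ALLOC][5-9 ALLOC][10-36 FREE]
Op 3: free(a) -> (freed a); heap: [0-4 FREE][5-9 ALLOC][10-36 FREE]
Op 4: b = realloc(b, 5) -> b = 5; heap: [0-4 FREE][5-9 ALLOC][10-36 FREE]
Op 5: b = realloc(b, 5) -> b = 5; heap: [0-4 FREE][5-9 ALLOC][10-36 FREE]
Op 6: c = malloc(12) -> c = 10; heap: [0-4 FREE][5-9 ALLOC][10-21 ALLOC][22-36 FREE]
Op 7: d = malloc(8) -> d = 22; heap: [0-4 FREE][5-9 ALLOC][10-21 ALLOC][22-29 ALLOC][30-36 FREE]
Op 8: free(b) -> (freed b); heap: [0-9 FREE][10-21 ALLOC][22-29 ALLOC][30-36 FREE]
Op 9: e = malloc(7) -> e = 0; heap: [0-6 ALLOC][7-9 FREE][10-21 ALLOC][22-29 ALLOC][30-36 FREE]
Free blocks: [3 7] total_free=10 largest=7 -> 100*(10-7)/10 = 300/10 = 30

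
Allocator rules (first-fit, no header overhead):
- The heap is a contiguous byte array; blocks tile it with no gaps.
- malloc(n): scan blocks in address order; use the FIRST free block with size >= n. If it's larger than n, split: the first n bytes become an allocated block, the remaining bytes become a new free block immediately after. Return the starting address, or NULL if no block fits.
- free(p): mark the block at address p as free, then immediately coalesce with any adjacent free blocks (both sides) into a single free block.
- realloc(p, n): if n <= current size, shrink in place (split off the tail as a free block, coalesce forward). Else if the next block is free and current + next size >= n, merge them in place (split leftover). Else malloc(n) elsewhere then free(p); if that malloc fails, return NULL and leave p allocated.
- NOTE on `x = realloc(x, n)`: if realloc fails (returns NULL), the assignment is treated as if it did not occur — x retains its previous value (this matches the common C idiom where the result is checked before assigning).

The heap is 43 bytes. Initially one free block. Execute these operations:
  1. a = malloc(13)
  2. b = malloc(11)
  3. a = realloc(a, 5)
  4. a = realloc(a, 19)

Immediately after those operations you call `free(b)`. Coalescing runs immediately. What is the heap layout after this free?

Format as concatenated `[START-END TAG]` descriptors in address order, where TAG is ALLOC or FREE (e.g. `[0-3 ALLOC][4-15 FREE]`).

Op 1: a = malloc(13) -> a = 0; heap: [0-12 ALLOC][13-42 FREE]
Op 2: b = malloc(11) -> b = 13; heap: [0-12 ALLOC][13-23 ALLOC][24-42 FREE]
Op 3: a = realloc(a, 5) -> a = 0; heap: [0-4 ALLOC][5-12 FREE][13-23 ALLOC][24-42 FREE]
Op 4: a = realloc(a, 19) -> a = 24; heap: [0-12 FREE][13-23 ALLOC][24-42 ALLOC]
free(b): b = 13 -> block [13-23 ALLOC]; mark free, coalesce with adjacent free neighbors -> [0-23 FREE][24-42 ALLOC]

Answer: [0-23 FREE][24-42 ALLOC]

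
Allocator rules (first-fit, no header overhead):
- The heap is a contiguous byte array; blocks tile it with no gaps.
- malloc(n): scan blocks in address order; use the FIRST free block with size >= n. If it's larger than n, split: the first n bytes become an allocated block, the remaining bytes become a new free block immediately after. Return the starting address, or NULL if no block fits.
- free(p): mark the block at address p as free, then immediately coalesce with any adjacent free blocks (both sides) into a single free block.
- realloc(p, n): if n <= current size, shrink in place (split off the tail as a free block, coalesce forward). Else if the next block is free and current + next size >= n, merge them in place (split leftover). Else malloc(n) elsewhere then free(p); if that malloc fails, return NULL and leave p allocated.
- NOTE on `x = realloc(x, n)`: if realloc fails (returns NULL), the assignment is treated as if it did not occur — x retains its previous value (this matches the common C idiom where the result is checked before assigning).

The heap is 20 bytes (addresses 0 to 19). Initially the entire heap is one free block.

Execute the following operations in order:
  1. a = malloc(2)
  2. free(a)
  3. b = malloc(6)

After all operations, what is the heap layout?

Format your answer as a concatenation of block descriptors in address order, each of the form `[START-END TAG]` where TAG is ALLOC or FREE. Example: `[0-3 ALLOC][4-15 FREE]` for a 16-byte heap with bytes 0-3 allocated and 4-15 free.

Answer: [0-5 ALLOC][6-19 FREE]

Derivation:
Op 1: a = malloc(2) -> a = 0; heap: [0-1 ALLOC][2-19 FREE]
Op 2: free(a) -> (freed a); heap: [0-19 FREE]
Op 3: b = malloc(6) -> b = 0; heap: [0-5 ALLOC][6-19 FREE]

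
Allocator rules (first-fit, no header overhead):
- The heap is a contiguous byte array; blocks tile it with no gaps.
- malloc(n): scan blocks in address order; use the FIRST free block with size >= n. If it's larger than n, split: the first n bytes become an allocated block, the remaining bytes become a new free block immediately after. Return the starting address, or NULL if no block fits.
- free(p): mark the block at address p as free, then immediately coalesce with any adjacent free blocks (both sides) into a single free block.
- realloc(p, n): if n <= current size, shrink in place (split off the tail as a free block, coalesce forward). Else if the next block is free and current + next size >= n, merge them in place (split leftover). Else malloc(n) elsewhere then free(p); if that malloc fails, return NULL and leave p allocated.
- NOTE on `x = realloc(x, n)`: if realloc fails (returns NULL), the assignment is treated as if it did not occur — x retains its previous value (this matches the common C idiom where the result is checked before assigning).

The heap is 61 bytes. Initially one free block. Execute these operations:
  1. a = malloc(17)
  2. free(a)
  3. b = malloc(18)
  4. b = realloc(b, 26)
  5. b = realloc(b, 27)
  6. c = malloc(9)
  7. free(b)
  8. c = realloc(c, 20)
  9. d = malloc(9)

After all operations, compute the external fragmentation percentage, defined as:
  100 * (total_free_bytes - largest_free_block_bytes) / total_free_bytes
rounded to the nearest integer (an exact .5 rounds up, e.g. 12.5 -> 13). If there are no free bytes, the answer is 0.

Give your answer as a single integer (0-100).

Op 1: a = malloc(17) -> a = 0; heap: [0-16 ALLOC][17-60 FREE]
Op 2: free(a) -> (freed a); heap: [0-60 FREE]
Op 3: b = malloc(18) -> b = 0; heap: [0-17 ALLOC][18-60 FREE]
Op 4: b = realloc(b, 26) -> b = 0; heap: [0-25 ALLOC][26-60 FREE]
Op 5: b = realloc(b, 27) -> b = 0; heap: [0-26 ALLOC][27-60 FREE]
Op 6: c = malloc(9) -> c = 27; heap: [0-26 ALLOC][27-35 ALLOC][36-60 FREE]
Op 7: free(b) -> (freed b); heap: [0-26 FREE][27-35 ALLOC][36-60 FREE]
Op 8: c = realloc(c, 20) -> c = 27; heap: [0-26 FREE][27-46 ALLOC][47-60 FREE]
Op 9: d = malloc(9) -> d = 0; heap: [0-8 ALLOC][9-26 FREE][27-46 ALLOC][47-60 FREE]
Free blocks: [18 14] total_free=32 largest=18 -> 100*(32-18)/32 = 1400/32 = 43.75 -> rounds to 44

Answer: 44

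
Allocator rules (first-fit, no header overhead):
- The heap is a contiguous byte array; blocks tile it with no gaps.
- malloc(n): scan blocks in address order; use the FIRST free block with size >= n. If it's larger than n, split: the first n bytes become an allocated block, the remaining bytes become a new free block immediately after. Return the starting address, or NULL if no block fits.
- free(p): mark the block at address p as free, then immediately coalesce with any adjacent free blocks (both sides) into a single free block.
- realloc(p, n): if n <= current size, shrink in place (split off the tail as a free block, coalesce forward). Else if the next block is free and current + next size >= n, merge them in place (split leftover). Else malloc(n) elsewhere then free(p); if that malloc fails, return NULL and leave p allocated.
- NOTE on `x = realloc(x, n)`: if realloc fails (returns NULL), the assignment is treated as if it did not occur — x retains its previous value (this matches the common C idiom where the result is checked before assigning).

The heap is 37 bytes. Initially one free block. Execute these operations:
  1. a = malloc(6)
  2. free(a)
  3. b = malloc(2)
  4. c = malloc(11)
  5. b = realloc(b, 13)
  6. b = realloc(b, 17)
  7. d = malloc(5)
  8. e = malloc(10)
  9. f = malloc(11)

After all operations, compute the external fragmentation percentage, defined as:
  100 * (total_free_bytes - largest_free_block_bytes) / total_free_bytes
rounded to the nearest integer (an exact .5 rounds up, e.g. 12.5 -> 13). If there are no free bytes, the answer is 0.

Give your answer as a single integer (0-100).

Op 1: a = malloc(6) -> a = 0; heap: [0-5 ALLOC][6-36 FREE]
Op 2: free(a) -> (freed a); heap: [0-36 FREE]
Op 3: b = malloc(2) -> b = 0; heap: [0-1 ALLOC][2-36 FREE]
Op 4: c = malloc(11) -> c = 2; heap: [0-1 ALLOC][2-12 ALLOC][13-36 FREE]
Op 5: b = realloc(b, 13) -> b = 13; heap: [0-1 FREE][2-12 ALLOC][13-25 ALLOC][26-36 FREE]
Op 6: b = realloc(b, 17) -> b = 13; heap: [0-1 FREE][2-12 ALLOC][13-29 ALLOC][30-36 FREE]
Op 7: d = malloc(5) -> d = 30; heap: [0-1 FREE][2-12 ALLOC][13-29 ALLOC][30-34 ALLOC][35-36 FREE]
Op 8: e = malloc(10) -> e = NULL; heap: [0-1 FREE][2-12 ALLOC][13-29 ALLOC][30-34 ALLOC][35-36 FREE]
Op 9: f = malloc(11) -> f = NULL; heap: [0-1 FREE][2-12 ALLOC][13-29 ALLOC][30-34 ALLOC][35-36 FREE]
Free blocks: [2 2] total_free=4 largest=2 -> 100*(4-2)/4 = 200/4 = 50

Answer: 50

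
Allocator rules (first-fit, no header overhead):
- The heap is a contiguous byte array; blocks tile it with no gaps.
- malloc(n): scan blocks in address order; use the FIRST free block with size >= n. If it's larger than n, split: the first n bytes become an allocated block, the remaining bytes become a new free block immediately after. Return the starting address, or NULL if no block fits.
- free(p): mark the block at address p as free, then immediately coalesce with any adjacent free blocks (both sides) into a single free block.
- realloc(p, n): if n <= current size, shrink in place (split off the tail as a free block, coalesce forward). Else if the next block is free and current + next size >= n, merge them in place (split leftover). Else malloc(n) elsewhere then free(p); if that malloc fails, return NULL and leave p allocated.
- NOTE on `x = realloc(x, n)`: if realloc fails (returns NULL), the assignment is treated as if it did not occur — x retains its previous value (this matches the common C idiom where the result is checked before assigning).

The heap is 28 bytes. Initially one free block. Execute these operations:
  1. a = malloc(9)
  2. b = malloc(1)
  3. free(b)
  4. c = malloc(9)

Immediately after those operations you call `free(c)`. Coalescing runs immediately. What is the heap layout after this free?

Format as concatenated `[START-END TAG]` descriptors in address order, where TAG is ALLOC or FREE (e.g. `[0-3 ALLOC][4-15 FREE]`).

Answer: [0-8 ALLOC][9-27 FREE]

Derivation:
Op 1: a = malloc(9) -> a = 0; heap: [0-8 ALLOC][9-27 FREE]
Op 2: b = malloc(1) -> b = 9; heap: [0-8 ALLOC][9-9 ALLOC][10-27 FREE]
Op 3: free(b) -> (freed b); heap: [0-8 ALLOC][9-27 FREE]
Op 4: c = malloc(9) -> c = 9; heap: [0-8 ALLOC][9-17 ALLOC][18-27 FREE]
free(c): c = 9 -> block [9-17 ALLOC]; mark free, coalesce with adjacent free neighbors -> [0-8 ALLOC][9-27 FREE]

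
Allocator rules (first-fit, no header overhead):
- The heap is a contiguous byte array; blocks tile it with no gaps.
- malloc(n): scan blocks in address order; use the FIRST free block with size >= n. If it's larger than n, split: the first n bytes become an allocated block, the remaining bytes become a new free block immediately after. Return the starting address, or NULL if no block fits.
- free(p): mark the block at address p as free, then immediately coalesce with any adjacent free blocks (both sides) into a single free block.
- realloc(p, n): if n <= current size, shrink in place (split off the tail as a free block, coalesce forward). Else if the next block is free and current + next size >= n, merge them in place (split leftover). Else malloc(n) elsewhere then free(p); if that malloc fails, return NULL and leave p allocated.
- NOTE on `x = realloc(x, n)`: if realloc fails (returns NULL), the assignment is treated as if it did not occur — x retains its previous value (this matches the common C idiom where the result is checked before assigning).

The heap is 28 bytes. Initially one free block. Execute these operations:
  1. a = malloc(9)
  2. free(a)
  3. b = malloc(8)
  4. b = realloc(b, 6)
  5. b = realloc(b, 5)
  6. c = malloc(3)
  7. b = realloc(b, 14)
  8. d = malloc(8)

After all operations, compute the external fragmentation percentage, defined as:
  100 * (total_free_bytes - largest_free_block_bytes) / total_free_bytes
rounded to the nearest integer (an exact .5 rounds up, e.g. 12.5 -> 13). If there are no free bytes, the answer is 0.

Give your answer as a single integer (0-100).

Answer: 45

Derivation:
Op 1: a = malloc(9) -> a = 0; heap: [0-8 ALLOC][9-27 FREE]
Op 2: free(a) -> (freed a); heap: [0-27 FREE]
Op 3: b = malloc(8) -> b = 0; heap: [0-7 ALLOC][8-27 FREE]
Op 4: b = realloc(b, 6) -> b = 0; heap: [0-5 ALLOC][6-27 FREE]
Op 5: b = realloc(b, 5) -> b = 0; heap: [0-4 ALLOC][5-27 FREE]
Op 6: c = malloc(3) -> c = 5; heap: [0-4 ALLOC][5-7 ALLOC][8-27 FREE]
Op 7: b = realloc(b, 14) -> b = 8; heap: [0-4 FREE][5-7 ALLOC][8-21 ALLOC][22-27 FREE]
Op 8: d = malloc(8) -> d = NULL; heap: [0-4 FREE][5-7 ALLOC][8-21 ALLOC][22-27 FREE]
Free blocks: [5 6] total_free=11 largest=6 -> 100*(11-6)/11 = 500/11 ≈ 45.455 -> rounds to 45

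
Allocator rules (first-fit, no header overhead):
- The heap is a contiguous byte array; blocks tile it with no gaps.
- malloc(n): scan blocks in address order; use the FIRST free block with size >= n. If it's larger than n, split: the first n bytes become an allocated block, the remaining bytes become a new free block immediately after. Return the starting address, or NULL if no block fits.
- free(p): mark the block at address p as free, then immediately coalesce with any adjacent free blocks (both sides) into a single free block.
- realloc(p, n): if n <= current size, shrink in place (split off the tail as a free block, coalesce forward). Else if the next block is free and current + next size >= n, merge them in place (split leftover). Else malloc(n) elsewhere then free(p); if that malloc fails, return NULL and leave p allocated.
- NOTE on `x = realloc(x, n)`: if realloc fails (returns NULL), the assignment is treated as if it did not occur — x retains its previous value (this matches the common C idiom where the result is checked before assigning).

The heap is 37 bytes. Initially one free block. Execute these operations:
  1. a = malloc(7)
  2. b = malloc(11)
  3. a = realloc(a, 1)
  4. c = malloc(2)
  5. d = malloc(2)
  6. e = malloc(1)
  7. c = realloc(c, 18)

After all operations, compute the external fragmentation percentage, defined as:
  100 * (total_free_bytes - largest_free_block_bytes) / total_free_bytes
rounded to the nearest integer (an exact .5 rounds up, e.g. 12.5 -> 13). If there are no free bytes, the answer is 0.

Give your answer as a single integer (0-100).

Answer: 50

Derivation:
Op 1: a = malloc(7) -> a = 0; heap: [0-6 ALLOC][7-36 FREE]
Op 2: b = malloc(11) -> b = 7; heap: [0-6 ALLOC][7-17 ALLOC][18-36 FREE]
Op 3: a = realloc(a, 1) -> a = 0; heap: [0-0 ALLOC][1-6 FREE][7-17 ALLOC][18-36 FREE]
Op 4: c = malloc(2) -> c = 1; heap: [0-0 ALLOC][1-2 ALLOC][3-6 FREE][7-17 ALLOC][18-36 FREE]
Op 5: d = malloc(2) -> d = 3; heap: [0-0 ALLOC][1-2 ALLOC][3-4 ALLOC][5-6 FREE][7-17 ALLOC][18-36 FREE]
Op 6: e = malloc(1) -> e = 5; heap: [0-0 ALLOC][1-2 ALLOC][3-4 ALLOC][5-5 ALLOC][6-6 FREE][7-17 ALLOC][18-36 FREE]
Op 7: c = realloc(c, 18) -> c = 18; heap: [0-0 ALLOC][1-2 FREE][3-4 ALLOC][5-5 ALLOC][6-6 FREE][7-17 ALLOC][18-35 ALLOC][36-36 FREE]
Free blocks: [2 1 1] total_free=4 largest=2 -> 100*(4-2)/4 = 200/4 = 50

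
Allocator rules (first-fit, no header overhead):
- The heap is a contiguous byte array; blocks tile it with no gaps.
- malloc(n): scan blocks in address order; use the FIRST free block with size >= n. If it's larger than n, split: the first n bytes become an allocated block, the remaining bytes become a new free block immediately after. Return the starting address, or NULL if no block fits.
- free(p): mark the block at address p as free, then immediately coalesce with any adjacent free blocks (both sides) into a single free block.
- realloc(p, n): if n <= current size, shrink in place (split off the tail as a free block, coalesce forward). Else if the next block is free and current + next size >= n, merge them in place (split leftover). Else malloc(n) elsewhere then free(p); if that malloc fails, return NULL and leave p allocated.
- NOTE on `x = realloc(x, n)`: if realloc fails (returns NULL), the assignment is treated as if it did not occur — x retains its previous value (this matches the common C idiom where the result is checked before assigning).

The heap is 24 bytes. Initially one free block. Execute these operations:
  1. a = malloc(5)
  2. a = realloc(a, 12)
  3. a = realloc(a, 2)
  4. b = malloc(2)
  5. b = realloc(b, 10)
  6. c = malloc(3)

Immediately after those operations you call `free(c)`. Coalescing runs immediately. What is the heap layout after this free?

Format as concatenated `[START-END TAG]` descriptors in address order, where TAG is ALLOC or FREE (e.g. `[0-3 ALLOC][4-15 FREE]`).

Answer: [0-1 ALLOC][2-11 ALLOC][12-23 FREE]

Derivation:
Op 1: a = malloc(5) -> a = 0; heap: [0-4 ALLOC][5-23 FREE]
Op 2: a = realloc(a, 12) -> a = 0; heap: [0-11 ALLOC][12-23 FREE]
Op 3: a = realloc(a, 2) -> a = 0; heap: [0-1 ALLOC][2-23 FREE]
Op 4: b = malloc(2) -> b = 2; heap: [0-1 ALLOC][2-3 ALLOC][4-23 FREE]
Op 5: b = realloc(b, 10) -> b = 2; heap: [0-1 ALLOC][2-11 ALLOC][12-23 FREE]
Op 6: c = malloc(3) -> c = 12; heap: [0-1 ALLOC][2-11 ALLOC][12-14 ALLOC][15-23 FREE]
free(c): c = 12 -> block [12-14 ALLOC]; mark free, coalesce with adjacent free neighbors -> [0-1 ALLOC][2-11 ALLOC][12-23 FREE]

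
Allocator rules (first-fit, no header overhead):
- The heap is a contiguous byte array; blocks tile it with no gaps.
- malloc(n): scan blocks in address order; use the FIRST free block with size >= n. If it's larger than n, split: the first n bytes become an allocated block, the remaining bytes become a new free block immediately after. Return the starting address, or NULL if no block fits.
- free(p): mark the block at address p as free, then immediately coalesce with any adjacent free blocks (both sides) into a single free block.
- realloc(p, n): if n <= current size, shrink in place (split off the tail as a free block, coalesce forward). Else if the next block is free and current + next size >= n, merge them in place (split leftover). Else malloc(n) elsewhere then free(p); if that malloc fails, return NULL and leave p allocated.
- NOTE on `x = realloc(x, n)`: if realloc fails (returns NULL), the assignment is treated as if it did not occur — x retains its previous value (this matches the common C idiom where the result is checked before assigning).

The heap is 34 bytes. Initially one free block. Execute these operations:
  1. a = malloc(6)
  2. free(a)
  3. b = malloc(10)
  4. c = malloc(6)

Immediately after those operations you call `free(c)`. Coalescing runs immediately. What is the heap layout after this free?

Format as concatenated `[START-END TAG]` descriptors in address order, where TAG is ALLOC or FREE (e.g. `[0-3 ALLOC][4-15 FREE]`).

Answer: [0-9 ALLOC][10-33 FREE]

Derivation:
Op 1: a = malloc(6) -> a = 0; heap: [0-5 ALLOC][6-33 FREE]
Op 2: free(a) -> (freed a); heap: [0-33 FREE]
Op 3: b = malloc(10) -> b = 0; heap: [0-9 ALLOC][10-33 FREE]
Op 4: c = malloc(6) -> c = 10; heap: [0-9 ALLOC][10-15 ALLOC][16-33 FREE]
free(c): c = 10 -> block [10-15 ALLOC]; mark free, coalesce with adjacent free neighbors -> [0-9 ALLOC][10-33 FREE]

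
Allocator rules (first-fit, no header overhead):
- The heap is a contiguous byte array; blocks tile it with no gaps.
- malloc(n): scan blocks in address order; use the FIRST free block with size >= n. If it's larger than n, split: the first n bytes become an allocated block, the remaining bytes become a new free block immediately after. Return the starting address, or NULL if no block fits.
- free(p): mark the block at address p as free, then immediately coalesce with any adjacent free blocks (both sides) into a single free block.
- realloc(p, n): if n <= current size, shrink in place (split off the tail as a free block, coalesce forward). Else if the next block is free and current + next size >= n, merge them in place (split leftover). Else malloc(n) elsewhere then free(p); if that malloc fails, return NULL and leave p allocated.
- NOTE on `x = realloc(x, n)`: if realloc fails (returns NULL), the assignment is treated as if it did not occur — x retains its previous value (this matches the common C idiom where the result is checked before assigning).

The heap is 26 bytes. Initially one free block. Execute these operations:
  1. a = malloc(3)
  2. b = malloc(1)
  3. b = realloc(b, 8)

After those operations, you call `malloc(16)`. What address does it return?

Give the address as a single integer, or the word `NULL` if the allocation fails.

Op 1: a = malloc(3) -> a = 0; heap: [0-2 ALLOC][3-25 FREE]
Op 2: b = malloc(1) -> b = 3; heap: [0-2 ALLOC][3-3 ALLOC][4-25 FREE]
Op 3: b = realloc(b, 8) -> b = 3; heap: [0-2 ALLOC][3-10 ALLOC][11-25 FREE]
malloc(16): first-fit scan over [0-2 ALLOC][3-10 ALLOC][11-25 FREE] -> NULL

Answer: NULL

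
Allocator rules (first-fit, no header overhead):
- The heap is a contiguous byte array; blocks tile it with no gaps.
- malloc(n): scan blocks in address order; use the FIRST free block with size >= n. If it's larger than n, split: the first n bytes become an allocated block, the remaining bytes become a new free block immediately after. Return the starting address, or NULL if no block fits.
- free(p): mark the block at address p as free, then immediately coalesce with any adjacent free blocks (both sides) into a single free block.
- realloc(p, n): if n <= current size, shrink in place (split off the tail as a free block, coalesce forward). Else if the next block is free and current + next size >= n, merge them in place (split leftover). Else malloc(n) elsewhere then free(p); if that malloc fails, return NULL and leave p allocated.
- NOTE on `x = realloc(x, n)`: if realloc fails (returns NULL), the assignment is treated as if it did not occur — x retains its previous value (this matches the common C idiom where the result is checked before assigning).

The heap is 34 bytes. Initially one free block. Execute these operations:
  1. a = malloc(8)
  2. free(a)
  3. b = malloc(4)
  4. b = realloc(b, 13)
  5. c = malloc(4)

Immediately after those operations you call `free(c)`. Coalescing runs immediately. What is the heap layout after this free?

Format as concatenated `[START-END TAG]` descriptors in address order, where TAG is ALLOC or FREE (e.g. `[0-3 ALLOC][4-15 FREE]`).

Answer: [0-12 ALLOC][13-33 FREE]

Derivation:
Op 1: a = malloc(8) -> a = 0; heap: [0-7 ALLOC][8-33 FREE]
Op 2: free(a) -> (freed a); heap: [0-33 FREE]
Op 3: b = malloc(4) -> b = 0; heap: [0-3 ALLOC][4-33 FREE]
Op 4: b = realloc(b, 13) -> b = 0; heap: [0-12 ALLOC][13-33 FREE]
Op 5: c = malloc(4) -> c = 13; heap: [0-12 ALLOC][13-16 ALLOC][17-33 FREE]
free(c): c = 13 -> block [13-16 ALLOC]; mark free, coalesce with adjacent free neighbors -> [0-12 ALLOC][13-33 FREE]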